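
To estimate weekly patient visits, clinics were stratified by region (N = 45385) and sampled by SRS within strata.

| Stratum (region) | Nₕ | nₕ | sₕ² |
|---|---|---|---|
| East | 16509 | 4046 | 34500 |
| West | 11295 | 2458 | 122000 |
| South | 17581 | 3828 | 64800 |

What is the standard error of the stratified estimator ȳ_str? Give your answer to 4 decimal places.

2.2900

Var(ȳ_str) = Σₕ Wₕ²(1 − fₕ)sₕ²/nₕ with Wₕ = Nₕ/N, N = 45385.
East: Wₕ = 0.36375454; term = 0.36375454²·(1 − 0.24507844)·34500/4046 = 0.85174952.
West: Wₕ = 0.24887077; term = 0.24887077²·(1 − 0.21761842)·122000/2458 = 2.4051622.
South: Wₕ = 0.38737468; term = 0.38737468²·(1 − 0.21773505)·64800/3828 = 1.9870986.
Sum = 5.2440103.
SE = √(5.2440103) = 2.2900.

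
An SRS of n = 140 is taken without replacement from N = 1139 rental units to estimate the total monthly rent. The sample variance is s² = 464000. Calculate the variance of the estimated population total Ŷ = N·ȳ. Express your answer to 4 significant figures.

Var(Ŷ) = N²·Var(ȳ) = N²·(1 − n/N)·s²/n.
f = 140/1139 = 0.12291484; Var(ȳ) = 0.87708516·464000/140 = 2906.9108.
Var(Ŷ) = 1139² · 2906.9108 = 3.7711964 × 10^9.

3.771 × 10^9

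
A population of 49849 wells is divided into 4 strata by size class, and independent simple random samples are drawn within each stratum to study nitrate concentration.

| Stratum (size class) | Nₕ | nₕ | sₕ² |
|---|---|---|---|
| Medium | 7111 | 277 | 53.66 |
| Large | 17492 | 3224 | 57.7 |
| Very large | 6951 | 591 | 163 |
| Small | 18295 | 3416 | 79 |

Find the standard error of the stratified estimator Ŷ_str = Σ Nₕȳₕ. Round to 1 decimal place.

Var(Ŷ_str) = Σₕ Nₕ²(1 − fₕ)sₕ²/nₕ.
Medium: 7111²·(1 − 277/7111)·53.66/277 = 9.4140511 × 10^6.
Large: 17492²·(1 − 3224/17492)·57.7/3224 = 4.4666647 × 10^6.
Very large: 6951²·(1 − 591/6951)·163/591 = 1.219283 × 10^7.
Small: 18295²·(1 − 3416/18295)·79/3416 = 6.2952849 × 10^6.
Sum = 3.2368831 × 10^7.
SE = √(3.2368831 × 10^7) = 5689.4.

5689.4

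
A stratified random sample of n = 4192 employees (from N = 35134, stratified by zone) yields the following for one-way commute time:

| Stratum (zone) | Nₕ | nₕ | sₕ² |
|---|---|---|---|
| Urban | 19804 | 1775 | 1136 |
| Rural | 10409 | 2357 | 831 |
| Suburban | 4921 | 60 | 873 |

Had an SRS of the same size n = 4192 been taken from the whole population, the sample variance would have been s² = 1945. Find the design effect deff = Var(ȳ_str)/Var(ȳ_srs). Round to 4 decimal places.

1.2016

Var(ȳ_str) = Σ Wₕ²(1−fₕ)sₕ²/nₕ with Wₕ = Nₕ/35134:
  Urban: (19804/35134)²·(1−1775/19804)·1136/1775 = 0.18511829
  Rural: (10409/35134)²·(1−2357/10409)·831/2357 = 0.023938615
  Suburban: (4921/35134)²·(1−60/4921)·873/60 = 0.28195953
  → Var(ȳ_str) = 0.49101644.
Var(ȳ_srs) = (1 − 4192/35134)·1945/4192 = 0.40861953.
deff = 0.49101644 / 0.40861953 = 1.2016.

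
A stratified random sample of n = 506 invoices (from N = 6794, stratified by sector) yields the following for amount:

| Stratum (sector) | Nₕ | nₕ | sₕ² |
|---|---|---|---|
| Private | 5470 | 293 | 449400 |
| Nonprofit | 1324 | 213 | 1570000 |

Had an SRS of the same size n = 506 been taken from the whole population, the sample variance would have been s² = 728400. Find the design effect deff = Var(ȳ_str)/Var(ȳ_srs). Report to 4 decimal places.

0.8826

Var(ȳ_str) = Σ Wₕ²(1−fₕ)sₕ²/nₕ with Wₕ = Nₕ/6794:
  Private: (5470/6794)²·(1−293/5470)·449400/293 = 940.97883
  Nonprofit: (1324/6794)²·(1−213/1324)·1570000/213 = 234.8935
  → Var(ȳ_str) = 1175.8723.
Var(ȳ_srs) = (1 − 506/6794)·728400/506 = 1332.3134.
deff = 1175.8723 / 1332.3134 = 0.8826.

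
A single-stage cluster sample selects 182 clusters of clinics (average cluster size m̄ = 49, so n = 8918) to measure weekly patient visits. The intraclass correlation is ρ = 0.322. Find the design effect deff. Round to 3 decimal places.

16.456

deff = 1 + (49 − 1)·0.322 = 1 + 15.456 = 16.456.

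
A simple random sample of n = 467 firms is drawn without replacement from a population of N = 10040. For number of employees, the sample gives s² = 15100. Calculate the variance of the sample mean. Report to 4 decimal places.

Under SRS without replacement, Var(ȳ) = (1 − f)·s²/n with f = n/N = 467/10040 = 0.04651394.
Var(ȳ) = (1 − 0.04651394)·15100/467 = 0.95348606·32.334047 = 30.830063.

30.8301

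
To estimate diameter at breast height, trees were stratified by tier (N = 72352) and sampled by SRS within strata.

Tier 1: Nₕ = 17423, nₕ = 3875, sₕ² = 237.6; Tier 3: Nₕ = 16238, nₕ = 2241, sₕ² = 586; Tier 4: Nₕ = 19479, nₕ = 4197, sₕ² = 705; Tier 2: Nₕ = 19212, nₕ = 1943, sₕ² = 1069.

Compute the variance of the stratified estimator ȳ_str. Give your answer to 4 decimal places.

Var(ȳ_str) = Σₕ Wₕ²(1 − fₕ)sₕ²/nₕ with Wₕ = Nₕ/N, N = 72352.
Tier 1: Wₕ = 0.24080882; term = 0.24080882²·(1 − 0.22240716)·237.6/3875 = 0.0027648513.
Tier 3: Wₕ = 0.22443056; term = 0.22443056²·(1 − 0.13800961)·586/2241 = 0.011353302.
Tier 4: Wₕ = 0.26922545; term = 0.26922545²·(1 − 0.21546281)·705/4197 = 0.0095520353.
Tier 2: Wₕ = 0.26553516; term = 0.26553516²·(1 − 0.10113471)·1069/1943 = 0.034869329.
Sum = 0.058539518.

0.0585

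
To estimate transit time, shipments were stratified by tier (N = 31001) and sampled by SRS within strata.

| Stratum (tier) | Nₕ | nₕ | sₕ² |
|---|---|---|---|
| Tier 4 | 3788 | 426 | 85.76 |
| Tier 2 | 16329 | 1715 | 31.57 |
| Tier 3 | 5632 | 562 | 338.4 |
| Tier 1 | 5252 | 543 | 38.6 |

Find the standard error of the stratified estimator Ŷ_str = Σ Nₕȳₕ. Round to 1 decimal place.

Var(Ŷ_str) = Σₕ Nₕ²(1 − fₕ)sₕ²/nₕ.
Tier 4: 3788²·(1 − 426/3788)·85.76/426 = 2.5637924 × 10^6.
Tier 2: 16329²·(1 − 1715/16329)·31.57/1715 = 4.3927769 × 10^6.
Tier 3: 5632²·(1 − 562/5632)·338.4/562 = 1.7193514 × 10^7.
Tier 1: 5252²·(1 − 543/5252)·38.6/543 = 1.7580891 × 10^6.
Sum = 2.5908172 × 10^7.
SE = √(2.5908172 × 10^7) = 5090.0.

5090.0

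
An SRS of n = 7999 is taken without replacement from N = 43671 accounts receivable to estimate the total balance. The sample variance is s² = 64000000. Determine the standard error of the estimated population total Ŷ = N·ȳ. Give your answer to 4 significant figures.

Var(Ŷ) = N²·Var(ȳ) = N²·(1 − n/N)·s²/n.
f = 7999/43671 = 0.18316503; Var(ȳ) = 0.81683497·64000000/7999 = 6535.4967.
Var(Ŷ) = 43671² · 6535.4967 = 1.2464213 × 10^13.
SE(Ŷ) = √(1.2464213 × 10^13) = 3.530 × 10^6.

3.530 × 10^6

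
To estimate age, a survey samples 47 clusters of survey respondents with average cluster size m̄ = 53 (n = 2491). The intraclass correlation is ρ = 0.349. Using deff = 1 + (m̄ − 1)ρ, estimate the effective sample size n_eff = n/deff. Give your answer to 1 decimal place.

deff = 1 + (53 − 1)·0.349 = 1 + 18.148 = 19.148.
n_eff = 2491 / 19.148 = 130.1.

130.1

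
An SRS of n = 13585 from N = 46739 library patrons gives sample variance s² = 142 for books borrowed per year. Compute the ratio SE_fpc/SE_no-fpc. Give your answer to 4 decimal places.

0.8422

f = n/N = 13585/46739 = 0.29065663.
SE_no-fpc = √(s²/n) = 0.10223847; SE_fpc = √((1−f)s²/n) = 0.086107823.
Ratio = √(1−f) = 0.84222525.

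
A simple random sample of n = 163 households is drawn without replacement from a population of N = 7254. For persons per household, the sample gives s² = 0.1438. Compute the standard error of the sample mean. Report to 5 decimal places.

Under SRS without replacement, Var(ȳ) = (1 − f)·s²/n with f = n/N = 163/7254 = 0.02247036.
Var(ȳ) = (1 − 0.02247036)·0.1438/163 = 0.97752964·8.8220859 × 10^-4 = 8.6238504 × 10^-4.
SE(ȳ) = √(8.6238504 × 10^-4) = 0.02937.

0.02937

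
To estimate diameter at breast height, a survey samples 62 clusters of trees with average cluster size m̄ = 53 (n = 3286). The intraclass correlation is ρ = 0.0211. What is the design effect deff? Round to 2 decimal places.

deff = 1 + (53 − 1)·0.0211 = 1 + 1.0972 = 2.0972.

2.10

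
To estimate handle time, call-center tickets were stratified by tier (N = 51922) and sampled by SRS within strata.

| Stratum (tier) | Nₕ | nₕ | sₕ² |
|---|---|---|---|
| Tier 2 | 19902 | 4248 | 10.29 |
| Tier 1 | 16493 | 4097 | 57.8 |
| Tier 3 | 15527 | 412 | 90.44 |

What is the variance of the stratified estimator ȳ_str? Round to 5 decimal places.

Var(ȳ_str) = Σₕ Wₕ²(1 − fₕ)sₕ²/nₕ with Wₕ = Nₕ/N, N = 51922.
Tier 2: Wₕ = 0.38330573; term = 0.38330573²·(1 − 0.21344588)·10.29/4248 = 2.7993042 × 10^-4.
Tier 1: Wₕ = 0.31764955; term = 0.31764955²·(1 − 0.24840842)·57.8/4097 = 0.0010698928.
Tier 3: Wₕ = 0.29904472; term = 0.29904472²·(1 − 0.02653442)·90.44/412 = 0.019109803.
Sum = 0.020459626.

0.02046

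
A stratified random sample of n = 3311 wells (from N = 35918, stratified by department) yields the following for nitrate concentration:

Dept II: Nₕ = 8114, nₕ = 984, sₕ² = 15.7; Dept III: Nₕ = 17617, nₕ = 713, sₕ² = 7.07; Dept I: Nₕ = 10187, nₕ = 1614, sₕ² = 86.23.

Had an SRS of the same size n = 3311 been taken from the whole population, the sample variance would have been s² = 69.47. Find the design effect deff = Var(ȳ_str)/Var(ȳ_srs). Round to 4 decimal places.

0.3476

Var(ȳ_str) = Σ Wₕ²(1−fₕ)sₕ²/nₕ with Wₕ = Nₕ/35918:
  Dept II: (8114/35918)²·(1−984/8114)·15.7/984 = 7.1549202 × 10^-4
  Dept III: (17617/35918)²·(1−713/17617)·7.07/713 = 0.0022889011
  Dept I: (10187/35918)²·(1−1614/10187)·86.23/1614 = 0.0036166767
  → Var(ȳ_str) = 0.0066210698.
Var(ȳ_srs) = (1 − 3311/35918)·69.47/3311 = 0.019047449.
deff = 0.0066210698 / 0.019047449 = 0.3476.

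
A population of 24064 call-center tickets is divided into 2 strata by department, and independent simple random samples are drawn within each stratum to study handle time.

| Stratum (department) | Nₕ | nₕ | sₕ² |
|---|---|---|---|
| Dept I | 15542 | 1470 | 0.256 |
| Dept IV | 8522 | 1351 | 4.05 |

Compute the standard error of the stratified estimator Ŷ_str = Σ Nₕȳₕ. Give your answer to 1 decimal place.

470.4

Var(Ŷ_str) = Σₕ Nₕ²(1 − fₕ)sₕ²/nₕ.
Dept I: 15542²·(1 − 1470/15542)·0.256/1470 = 38087.754.
Dept IV: 8522²·(1 − 1351/8522)·4.05/1351 = 183198.08.
Sum = 221285.83.
SE = √(221285.83) = 470.4.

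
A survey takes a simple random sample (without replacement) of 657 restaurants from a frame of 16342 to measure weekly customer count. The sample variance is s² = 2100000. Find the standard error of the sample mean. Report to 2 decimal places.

55.39

Under SRS without replacement, Var(ȳ) = (1 − f)·s²/n with f = n/N = 657/16342 = 0.04020316.
Var(ȳ) = (1 − 0.04020316)·2100000/657 = 0.95979684·3196.347 = 3067.8438.
SE(ȳ) = √(3067.8438) = 55.39.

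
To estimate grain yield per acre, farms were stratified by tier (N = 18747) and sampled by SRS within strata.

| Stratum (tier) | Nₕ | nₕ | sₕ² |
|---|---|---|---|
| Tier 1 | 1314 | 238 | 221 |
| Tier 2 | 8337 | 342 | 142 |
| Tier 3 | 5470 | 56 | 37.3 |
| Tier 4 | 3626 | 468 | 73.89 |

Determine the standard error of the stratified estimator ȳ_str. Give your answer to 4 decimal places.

0.3791

Var(ȳ_str) = Σₕ Wₕ²(1 − fₕ)sₕ²/nₕ with Wₕ = Nₕ/N, N = 18747.
Tier 1: Wₕ = 0.07009121; term = 0.07009121²·(1 − 0.18112633)·221/238 = 0.0037355916.
Tier 2: Wₕ = 0.44471115; term = 0.44471115²·(1 − 0.04102195)·142/342 = 0.078745718.
Tier 3: Wₕ = 0.29178002; term = 0.29178002²·(1 − 0.01023766)·37.3/56 = 0.056125836.
Tier 4: Wₕ = 0.19341761; term = 0.19341761²·(1 − 0.12906784)·73.89/468 = 0.0051441803.
Sum = 0.14375133.
SE = √(0.14375133) = 0.3791.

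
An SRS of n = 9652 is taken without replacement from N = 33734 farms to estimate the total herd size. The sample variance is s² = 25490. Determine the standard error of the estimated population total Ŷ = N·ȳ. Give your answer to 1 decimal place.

Var(Ŷ) = N²·Var(ȳ) = N²·(1 − n/N)·s²/n.
f = 9652/33734 = 0.28612083; Var(ȳ) = 0.71387917·25490/9652 = 1.885286.
Var(Ŷ) = 33734² · 1.885286 = 2.145423 × 10^9.
SE(Ŷ) = √(2.145423 × 10^9) = 46318.7.

46318.7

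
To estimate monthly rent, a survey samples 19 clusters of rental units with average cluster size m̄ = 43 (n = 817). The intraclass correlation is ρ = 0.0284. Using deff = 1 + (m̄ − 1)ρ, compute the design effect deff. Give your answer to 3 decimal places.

2.193

deff = 1 + (43 − 1)·0.0284 = 1 + 1.1928 = 2.1928.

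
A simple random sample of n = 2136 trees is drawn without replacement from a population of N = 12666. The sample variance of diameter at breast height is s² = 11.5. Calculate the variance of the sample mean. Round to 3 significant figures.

0.00448

Under SRS without replacement, Var(ȳ) = (1 − f)·s²/n with f = n/N = 2136/12666 = 0.16864045.
Var(ȳ) = (1 − 0.16864045)·11.5/2136 = 0.83135955·0.0053838951 = 0.0044759526.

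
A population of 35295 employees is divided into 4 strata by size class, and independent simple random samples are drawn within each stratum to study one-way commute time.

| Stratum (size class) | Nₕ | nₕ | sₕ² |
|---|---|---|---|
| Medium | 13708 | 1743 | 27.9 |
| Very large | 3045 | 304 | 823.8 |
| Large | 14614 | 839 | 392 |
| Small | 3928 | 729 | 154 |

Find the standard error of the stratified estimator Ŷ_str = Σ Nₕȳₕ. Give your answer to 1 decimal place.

11043.2

Var(Ŷ_str) = Σₕ Nₕ²(1 − fₕ)sₕ²/nₕ.
Medium: 13708²·(1 − 1743/13708)·27.9/1743 = 2.6253887 × 10^6.
Very large: 3045²·(1 − 304/3045)·823.8/304 = 2.2617497 × 10^7.
Large: 14614²·(1 − 839/14614)·392/839 = 9.4055634 × 10^7.
Small: 3928²·(1 − 729/3928)·154/729 = 2.6544767 × 10^6.
Sum = 1.21953 × 10^8.
SE = √(1.21953 × 10^8) = 11043.2.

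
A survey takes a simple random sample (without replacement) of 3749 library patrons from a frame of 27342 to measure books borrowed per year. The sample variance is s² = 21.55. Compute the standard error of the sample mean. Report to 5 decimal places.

Under SRS without replacement, Var(ȳ) = (1 − f)·s²/n with f = n/N = 3749/27342 = 0.13711506.
Var(ȳ) = (1 − 0.13711506)·21.55/3749 = 0.86288494·0.0057481995 = 0.0049600348.
SE(ȳ) = √(0.0049600348) = 0.07043.

0.07043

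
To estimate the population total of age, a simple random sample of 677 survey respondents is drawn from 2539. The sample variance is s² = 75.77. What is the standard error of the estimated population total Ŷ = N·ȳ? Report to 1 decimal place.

Var(Ŷ) = N²·Var(ȳ) = N²·(1 − n/N)·s²/n.
f = 677/2539 = 0.26664041; Var(ȳ) = 0.73335959·75.77/677 = 0.082077779.
Var(Ŷ) = 2539² · 0.082077779 = 529116.13.
SE(Ŷ) = √(529116.13) = 727.4.

727.4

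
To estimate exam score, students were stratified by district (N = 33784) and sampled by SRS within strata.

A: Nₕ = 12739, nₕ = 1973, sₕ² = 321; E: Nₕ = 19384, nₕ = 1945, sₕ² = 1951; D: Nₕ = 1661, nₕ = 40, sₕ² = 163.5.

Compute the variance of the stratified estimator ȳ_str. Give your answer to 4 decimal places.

0.3263

Var(ȳ_str) = Σₕ Wₕ²(1 − fₕ)sₕ²/nₕ with Wₕ = Nₕ/N, N = 33784.
A: Wₕ = 0.37707199; term = 0.37707199²·(1 − 0.15487872)·321/1973 = 0.019549944.
E: Wₕ = 0.57376273; term = 0.57376273²·(1 − 0.10034049)·1951/1945 = 0.29708485.
D: Wₕ = 0.04916529; term = 0.04916529²·(1 − 0.02408188)·163.5/40 = 0.0096424696.
Sum = 0.32627726.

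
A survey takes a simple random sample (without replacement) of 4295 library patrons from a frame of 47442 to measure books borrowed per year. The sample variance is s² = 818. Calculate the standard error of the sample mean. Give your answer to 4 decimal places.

0.4162

Under SRS without replacement, Var(ȳ) = (1 − f)·s²/n with f = n/N = 4295/47442 = 0.09053160.
Var(ȳ) = (1 − 0.09053160)·818/4295 = 0.90946840·0.19045402 = 0.17321191.
SE(ȳ) = √(0.17321191) = 0.4162.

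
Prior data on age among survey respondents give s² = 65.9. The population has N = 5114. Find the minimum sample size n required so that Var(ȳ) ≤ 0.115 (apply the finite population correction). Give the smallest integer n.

Without fpc, n₀ = s²/D = 65.9/0.115 = 573.0435.
With fpc, (1 − n/N)·s²/n ≤ D requires n ≥ n₀/(1 + n₀/N) = 573.0435/(1 + 573.0435/5114) = 515.3019.
Rounding up, n = 516.

516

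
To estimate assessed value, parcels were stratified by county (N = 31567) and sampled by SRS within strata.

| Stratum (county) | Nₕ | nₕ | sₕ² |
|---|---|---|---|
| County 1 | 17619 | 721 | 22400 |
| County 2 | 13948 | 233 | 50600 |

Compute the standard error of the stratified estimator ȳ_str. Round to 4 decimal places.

7.1395

Var(ȳ_str) = Σₕ Wₕ²(1 − fₕ)sₕ²/nₕ with Wₕ = Nₕ/N, N = 31567.
County 1: Wₕ = 0.55814617; term = 0.55814617²·(1 − 0.04092173)·22400/721 = 9.2824516.
County 2: Wₕ = 0.44185383; term = 0.44185383²·(1 − 0.01670490)·50600/233 = 41.690368.
Sum = 50.97282.
SE = √(50.97282) = 7.1395.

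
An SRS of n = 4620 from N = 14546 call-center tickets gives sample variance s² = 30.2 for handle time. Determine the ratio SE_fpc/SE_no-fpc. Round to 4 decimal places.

f = n/N = 4620/14546 = 0.31761309.
SE_no-fpc = √(s²/n) = 0.080850458; SE_fpc = √((1−f)s²/n) = 0.066787906.
Ratio = √(1−f) = 0.82606713.

0.8261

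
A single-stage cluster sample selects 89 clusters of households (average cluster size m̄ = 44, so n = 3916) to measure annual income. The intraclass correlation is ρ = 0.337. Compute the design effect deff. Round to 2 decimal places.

deff = 1 + (44 − 1)·0.337 = 1 + 14.491 = 15.491.

15.49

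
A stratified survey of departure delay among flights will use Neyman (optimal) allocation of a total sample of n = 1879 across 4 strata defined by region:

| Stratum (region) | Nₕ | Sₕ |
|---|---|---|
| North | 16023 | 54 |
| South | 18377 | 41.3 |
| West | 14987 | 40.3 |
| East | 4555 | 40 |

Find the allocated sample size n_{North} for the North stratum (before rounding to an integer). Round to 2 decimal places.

Neyman allocation: nₕ = n·NₕSₕ / Σⱼ NⱼSⱼ.
Σ NⱼSⱼ = 16023·54 + 18377·41.3 + 14987·40.3 + 4555·40 = 2.4103882 × 10^6.
n_{North} = 1879·16023·54 / (2.4103882 × 10^6) = 674.49.

674.49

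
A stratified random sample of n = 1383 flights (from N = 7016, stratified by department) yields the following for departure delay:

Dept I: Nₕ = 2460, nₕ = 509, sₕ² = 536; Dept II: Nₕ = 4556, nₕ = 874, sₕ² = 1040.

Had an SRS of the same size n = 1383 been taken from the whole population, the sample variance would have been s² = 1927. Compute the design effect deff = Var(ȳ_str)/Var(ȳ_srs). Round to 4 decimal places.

Var(ȳ_str) = Σ Wₕ²(1−fₕ)sₕ²/nₕ with Wₕ = Nₕ/7016:
  Dept I: (2460/7016)²·(1−509/2460)·536/509 = 0.10267394
  Dept II: (4556/7016)²·(1−874/4556)·1040/874 = 0.4055181
  → Var(ȳ_str) = 0.50819204.
Var(ȳ_srs) = (1 − 1383/7016)·1927/1383 = 1.1186899.
deff = 0.50819204 / 1.1186899 = 0.4543.

0.4543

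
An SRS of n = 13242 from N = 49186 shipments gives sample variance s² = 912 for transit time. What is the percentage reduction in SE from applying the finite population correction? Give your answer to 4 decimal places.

14.5145

f = n/N = 13242/49186 = 0.26922295.
SE_no-fpc = √(s²/n) = 0.26243432; SE_fpc = √((1−f)s²/n) = 0.22434329.
Ratio = √(1−f) = 0.85485499. Reduction = 100·(1 − 0.85485499) = 14.5145%.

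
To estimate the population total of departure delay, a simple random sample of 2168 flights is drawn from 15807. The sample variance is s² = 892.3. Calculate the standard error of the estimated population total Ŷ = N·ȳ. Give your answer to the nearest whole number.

Var(Ŷ) = N²·Var(ȳ) = N²·(1 − n/N)·s²/n.
f = 2168/15807 = 0.13715443; Var(ȳ) = 0.86284557·892.3/2168 = 0.35512782.
Var(Ŷ) = 15807² · 0.35512782 = 8.8732681 × 10^7.
SE(Ŷ) = √(8.8732681 × 10^7) = 9420.

9420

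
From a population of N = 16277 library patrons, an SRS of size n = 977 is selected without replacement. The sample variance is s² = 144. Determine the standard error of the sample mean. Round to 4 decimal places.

0.3722

Under SRS without replacement, Var(ȳ) = (1 − f)·s²/n with f = n/N = 977/16277 = 0.06002335.
Var(ȳ) = (1 − 0.06002335)·144/977 = 0.93997665·0.14738997 = 0.13854313.
SE(ȳ) = √(0.13854313) = 0.3722.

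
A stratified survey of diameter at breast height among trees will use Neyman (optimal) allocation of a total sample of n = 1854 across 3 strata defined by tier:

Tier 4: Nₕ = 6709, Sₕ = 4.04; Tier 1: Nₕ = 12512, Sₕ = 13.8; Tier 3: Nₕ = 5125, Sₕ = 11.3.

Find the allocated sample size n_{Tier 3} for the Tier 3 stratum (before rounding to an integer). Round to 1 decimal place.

416.7

Neyman allocation: nₕ = n·NₕSₕ / Σⱼ NⱼSⱼ.
Σ NⱼSⱼ = 6709·4.04 + 12512·13.8 + 5125·11.3 = 257682.46.
n_{Tier 3} = 1854·5125·11.3 / 257682.46 = 416.7.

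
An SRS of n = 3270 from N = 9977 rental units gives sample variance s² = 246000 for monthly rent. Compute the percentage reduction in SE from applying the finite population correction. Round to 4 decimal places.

18.0094

f = n/N = 3270/9977 = 0.32775383.
SE_no-fpc = √(s²/n) = 8.6734859; SE_fpc = √((1−f)s²/n) = 7.1114448.
Ratio = √(1−f) = 0.81990619. Reduction = 100·(1 − 0.81990619) = 18.0094%.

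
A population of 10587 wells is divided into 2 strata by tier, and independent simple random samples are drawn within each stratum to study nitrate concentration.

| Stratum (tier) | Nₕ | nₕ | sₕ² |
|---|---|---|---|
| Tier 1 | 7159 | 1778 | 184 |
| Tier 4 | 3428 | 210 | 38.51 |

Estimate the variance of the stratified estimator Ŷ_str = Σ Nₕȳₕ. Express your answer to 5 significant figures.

6.0095 × 10^6

Var(Ŷ_str) = Σₕ Nₕ²(1 − fₕ)sₕ²/nₕ.
Tier 1: 7159²·(1 − 1778/7159)·184/1778 = 3.9865886 × 10^6.
Tier 4: 3428²·(1 − 210/3428)·38.51/210 = 2.022931 × 10^6.
Sum = 6.0095196 × 10^6.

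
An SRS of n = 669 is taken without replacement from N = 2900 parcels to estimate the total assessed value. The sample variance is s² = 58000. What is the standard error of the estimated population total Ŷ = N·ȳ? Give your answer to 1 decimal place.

23683.7

Var(Ŷ) = N²·Var(ȳ) = N²·(1 − n/N)·s²/n.
f = 669/2900 = 0.23068966; Var(ȳ) = 0.76931034·58000/669 = 66.696562.
Var(Ŷ) = 2900² · 66.696562 = 5.6091809 × 10^8.
SE(Ŷ) = √(5.6091809 × 10^8) = 23683.7.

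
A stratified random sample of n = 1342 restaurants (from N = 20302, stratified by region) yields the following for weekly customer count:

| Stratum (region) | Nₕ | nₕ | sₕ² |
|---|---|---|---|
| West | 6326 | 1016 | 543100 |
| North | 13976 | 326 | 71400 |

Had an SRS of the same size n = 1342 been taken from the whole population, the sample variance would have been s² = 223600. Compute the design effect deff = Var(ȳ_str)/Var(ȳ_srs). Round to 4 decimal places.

Var(ȳ_str) = Σ Wₕ²(1−fₕ)sₕ²/nₕ with Wₕ = Nₕ/20302:
  West: (6326/20302)²·(1−1016/6326)·543100/1016 = 43.564442
  North: (13976/20302)²·(1−326/13976)·71400/326 = 101.37212
  → Var(ȳ_str) = 144.93656.
Var(ȳ_srs) = (1 − 1342/20302)·223600/1342 = 155.6033.
deff = 144.93656 / 155.6033 = 0.9314.

0.9314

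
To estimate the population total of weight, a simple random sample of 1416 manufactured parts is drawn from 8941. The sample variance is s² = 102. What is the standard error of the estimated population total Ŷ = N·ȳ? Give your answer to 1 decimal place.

2201.5

Var(Ŷ) = N²·Var(ȳ) = N²·(1 − n/N)·s²/n.
f = 1416/8941 = 0.15837155; Var(ȳ) = 0.84162845·102/1416 = 0.060625778.
Var(Ŷ) = 8941² · 0.060625778 = 4.8465145 × 10^6.
SE(Ŷ) = √(4.8465145 × 10^6) = 2201.5.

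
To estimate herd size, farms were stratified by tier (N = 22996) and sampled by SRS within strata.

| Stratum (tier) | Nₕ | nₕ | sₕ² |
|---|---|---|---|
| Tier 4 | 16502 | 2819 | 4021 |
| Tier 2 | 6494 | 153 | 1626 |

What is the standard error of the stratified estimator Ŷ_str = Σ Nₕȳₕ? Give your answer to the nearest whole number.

27563

Var(Ŷ_str) = Σₕ Nₕ²(1 − fₕ)sₕ²/nₕ.
Tier 4: 16502²·(1 − 2819/16502)·4021/2819 = 3.2207492 × 10^8.
Tier 2: 6494²·(1 − 153/6494)·1626/153 = 4.37622 × 10^8.
Sum = 7.5969692 × 10^8.
SE = √(7.5969692 × 10^8) = 27563.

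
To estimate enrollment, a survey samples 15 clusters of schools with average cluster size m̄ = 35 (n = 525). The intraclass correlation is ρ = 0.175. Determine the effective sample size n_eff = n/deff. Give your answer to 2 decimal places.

deff = 1 + (35 − 1)·0.175 = 1 + 5.95 = 6.95.
n_eff = 525 / 6.95 = 75.54.

75.54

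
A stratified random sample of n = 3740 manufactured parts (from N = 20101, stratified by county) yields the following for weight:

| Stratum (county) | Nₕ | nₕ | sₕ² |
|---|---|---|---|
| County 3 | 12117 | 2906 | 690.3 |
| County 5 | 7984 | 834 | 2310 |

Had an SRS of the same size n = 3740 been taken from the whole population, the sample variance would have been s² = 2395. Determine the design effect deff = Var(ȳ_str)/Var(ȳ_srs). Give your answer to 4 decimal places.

0.8767

Var(ȳ_str) = Σ Wₕ²(1−fₕ)sₕ²/nₕ with Wₕ = Nₕ/20101:
  County 3: (12117/20101)²·(1−2906/12117)·690.3/2906 = 0.06561586
  County 5: (7984/20101)²·(1−834/7984)·2310/834 = 0.39132462
  → Var(ȳ_str) = 0.45694048.
Var(ȳ_srs) = (1 − 3740/20101)·2395/3740 = 0.52122603.
deff = 0.45694048 / 0.52122603 = 0.8767.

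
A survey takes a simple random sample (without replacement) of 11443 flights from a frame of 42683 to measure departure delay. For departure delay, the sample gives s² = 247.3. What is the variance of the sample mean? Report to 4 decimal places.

0.0158

Under SRS without replacement, Var(ȳ) = (1 − f)·s²/n with f = n/N = 11443/42683 = 0.26809268.
Var(ȳ) = (1 − 0.26809268)·247.3/11443 = 0.73190732·0.021611466 = 0.01581759.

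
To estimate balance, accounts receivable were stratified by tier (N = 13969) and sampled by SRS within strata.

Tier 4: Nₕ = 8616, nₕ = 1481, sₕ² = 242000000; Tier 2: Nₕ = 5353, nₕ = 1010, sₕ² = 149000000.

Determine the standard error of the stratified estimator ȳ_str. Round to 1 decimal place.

262.8

Var(ȳ_str) = Σₕ Wₕ²(1 − fₕ)sₕ²/nₕ with Wₕ = Nₕ/N, N = 13969.
Tier 4: Wₕ = 0.61679433; term = 0.61679433²·(1 − 0.17188951)·242000000/1481 = 51478.91.
Tier 2: Wₕ = 0.38320567; term = 0.38320567²·(1 − 0.18867925)·149000000/1010 = 17576.052.
Sum = 69054.962.
SE = √(69054.962) = 262.8.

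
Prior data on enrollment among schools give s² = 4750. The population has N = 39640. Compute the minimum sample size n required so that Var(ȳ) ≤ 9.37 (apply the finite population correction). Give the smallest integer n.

501

Without fpc, n₀ = s²/D = 4750/9.37 = 506.9370.
With fpc, (1 − n/N)·s²/n ≤ D requires n ≥ n₀/(1 + n₀/N) = 506.9370/(1 + 506.9370/39640) = 500.5359.
Rounding up, n = 501.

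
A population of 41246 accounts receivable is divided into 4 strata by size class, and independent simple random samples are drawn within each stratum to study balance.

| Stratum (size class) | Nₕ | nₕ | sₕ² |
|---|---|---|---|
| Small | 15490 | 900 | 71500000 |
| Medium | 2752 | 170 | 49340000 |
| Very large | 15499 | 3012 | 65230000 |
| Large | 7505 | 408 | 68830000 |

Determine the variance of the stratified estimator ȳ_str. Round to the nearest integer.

Var(ȳ_str) = Σₕ Wₕ²(1 − fₕ)sₕ²/nₕ with Wₕ = Nₕ/N, N = 41246.
Small: Wₕ = 0.37555157; term = 0.37555157²·(1 − 0.05810200)·71500000/900 = 10553.744.
Medium: Wₕ = 0.06672162; term = 0.06672162²·(1 − 0.06177326)·49340000/170 = 1212.2473.
Very large: Wₕ = 0.37576977; term = 0.37576977²·(1 − 0.19433512)·65230000/3012 = 2463.7153.
Large: Wₕ = 0.18195704; term = 0.18195704²·(1 − 0.05436376)·68830000/408 = 5281.7694.
Sum = 19511.476.

19511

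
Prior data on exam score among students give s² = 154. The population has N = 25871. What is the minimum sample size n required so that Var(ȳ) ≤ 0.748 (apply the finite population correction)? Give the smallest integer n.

205

Without fpc, n₀ = s²/D = 154/0.748 = 205.8824.
With fpc, (1 − n/N)·s²/n ≤ D requires n ≥ n₀/(1 + n₀/N) = 205.8824/(1 + 205.8824/25871) = 204.2569.
Rounding up, n = 205.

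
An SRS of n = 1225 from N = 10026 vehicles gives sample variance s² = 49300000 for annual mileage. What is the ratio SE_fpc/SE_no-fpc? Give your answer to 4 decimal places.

0.9369

f = n/N = 1225/10026 = 0.12218233.
SE_no-fpc = √(s²/n) = 200.61131; SE_fpc = √((1−f)s²/n) = 187.9566.
Ratio = √(1−f) = 0.93691925.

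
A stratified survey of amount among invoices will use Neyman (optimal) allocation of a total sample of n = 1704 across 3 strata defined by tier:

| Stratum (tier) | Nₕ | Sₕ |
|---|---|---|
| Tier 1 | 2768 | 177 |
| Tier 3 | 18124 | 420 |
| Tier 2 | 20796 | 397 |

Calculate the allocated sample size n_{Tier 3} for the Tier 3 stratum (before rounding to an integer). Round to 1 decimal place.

Neyman allocation: nₕ = n·NₕSₕ / Σⱼ NⱼSⱼ.
Σ NⱼSⱼ = 2768·177 + 18124·420 + 20796·397 = 1.6358028 × 10^7.
n_{Tier 3} = 1704·18124·420 / (1.6358028 × 10^7) = 792.9.

792.9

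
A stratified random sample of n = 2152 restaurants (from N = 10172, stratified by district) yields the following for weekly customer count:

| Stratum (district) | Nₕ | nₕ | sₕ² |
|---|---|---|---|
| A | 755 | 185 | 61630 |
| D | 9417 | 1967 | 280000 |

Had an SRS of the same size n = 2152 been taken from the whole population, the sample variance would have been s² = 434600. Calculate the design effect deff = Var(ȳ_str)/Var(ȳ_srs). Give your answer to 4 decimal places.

Var(ȳ_str) = Σ Wₕ²(1−fₕ)sₕ²/nₕ with Wₕ = Nₕ/10172:
  A: (755/10172)²·(1−185/755)·61630/185 = 1.3855734
  D: (9417/10172)²·(1−1967/9417)·280000/1967 = 96.518333
  → Var(ȳ_str) = 97.903906.
Var(ȳ_srs) = (1 − 2152/10172)·434600/2152 = 159.22655.
deff = 97.903906 / 159.22655 = 0.6149.

0.6149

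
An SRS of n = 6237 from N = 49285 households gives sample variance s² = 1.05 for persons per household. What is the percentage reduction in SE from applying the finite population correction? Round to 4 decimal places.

6.5414

f = n/N = 6237/49285 = 0.12654966.
SE_no-fpc = √(s²/n) = 0.012974982; SE_fpc = √((1−f)s²/n) = 0.012126232.
Ratio = √(1−f) = 0.93458565. Reduction = 100·(1 − 0.93458565) = 6.5414%.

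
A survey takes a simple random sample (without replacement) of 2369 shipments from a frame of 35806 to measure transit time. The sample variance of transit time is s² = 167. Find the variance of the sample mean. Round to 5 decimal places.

0.06583

Under SRS without replacement, Var(ȳ) = (1 − f)·s²/n with f = n/N = 2369/35806 = 0.06616210.
Var(ȳ) = (1 − 0.06616210)·167/2369 = 0.93383790·0.070493879 = 0.065829856.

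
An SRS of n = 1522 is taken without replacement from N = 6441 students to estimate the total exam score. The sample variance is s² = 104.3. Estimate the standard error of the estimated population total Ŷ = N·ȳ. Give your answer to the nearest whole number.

1473

Var(Ŷ) = N²·Var(ȳ) = N²·(1 − n/N)·s²/n.
f = 1522/6441 = 0.23629871; Var(ȳ) = 0.76370129·104.3/1522 = 0.052335115.
Var(Ŷ) = 6441² · 0.052335115 = 2.1711998 × 10^6.
SE(Ŷ) = √(2.1711998 × 10^6) = 1473.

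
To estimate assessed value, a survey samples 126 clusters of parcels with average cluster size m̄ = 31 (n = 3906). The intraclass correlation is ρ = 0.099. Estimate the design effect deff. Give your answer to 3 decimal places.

deff = 1 + (31 − 1)·0.099 = 1 + 2.97 = 3.97.

3.970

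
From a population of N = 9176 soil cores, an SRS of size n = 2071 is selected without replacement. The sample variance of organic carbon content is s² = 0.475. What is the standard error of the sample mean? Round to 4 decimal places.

Under SRS without replacement, Var(ȳ) = (1 − f)·s²/n with f = n/N = 2071/9176 = 0.22569747.
Var(ȳ) = (1 − 0.22569747)·0.475/2071 = 0.77430253·2.293578 × 10^-4 = 1.7759232 × 10^-4.
SE(ȳ) = √(1.7759232 × 10^-4) = 0.0133.

0.0133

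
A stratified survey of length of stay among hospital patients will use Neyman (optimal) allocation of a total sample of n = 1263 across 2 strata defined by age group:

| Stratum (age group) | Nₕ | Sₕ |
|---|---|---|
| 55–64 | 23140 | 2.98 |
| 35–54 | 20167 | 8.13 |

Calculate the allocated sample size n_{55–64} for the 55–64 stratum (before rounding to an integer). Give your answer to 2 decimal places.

373.93

Neyman allocation: nₕ = n·NₕSₕ / Σⱼ NⱼSⱼ.
Σ NⱼSⱼ = 23140·2.98 + 20167·8.13 = 232914.91.
n_{55–64} = 1263·23140·2.98 / 232914.91 = 373.93.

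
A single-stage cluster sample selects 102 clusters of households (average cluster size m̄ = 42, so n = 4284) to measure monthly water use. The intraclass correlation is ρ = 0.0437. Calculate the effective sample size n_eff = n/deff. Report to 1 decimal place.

1534.5

deff = 1 + (42 − 1)·0.0437 = 1 + 1.7917 = 2.7917.
n_eff = 4284 / 2.7917 = 1534.5.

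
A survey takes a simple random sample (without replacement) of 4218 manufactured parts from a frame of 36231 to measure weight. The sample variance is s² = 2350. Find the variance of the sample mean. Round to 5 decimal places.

0.49227

Under SRS without replacement, Var(ȳ) = (1 − f)·s²/n with f = n/N = 4218/36231 = 0.11641964.
Var(ȳ) = (1 − 0.11641964)·2350/4218 = 0.88358036·0.55713608 = 0.4922745.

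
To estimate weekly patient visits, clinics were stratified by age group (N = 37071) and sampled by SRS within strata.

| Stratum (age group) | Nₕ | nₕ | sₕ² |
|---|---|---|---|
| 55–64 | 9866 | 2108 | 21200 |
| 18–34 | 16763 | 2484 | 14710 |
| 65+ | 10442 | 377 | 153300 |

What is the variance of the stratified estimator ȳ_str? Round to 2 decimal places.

Var(ȳ_str) = Σₕ Wₕ²(1 − fₕ)sₕ²/nₕ with Wₕ = Nₕ/N, N = 37071.
55–64: Wₕ = 0.26613795; term = 0.26613795²·(1 − 0.21366309)·21200/2108 = 0.56012833.
18–34: Wₕ = 0.45218635; term = 0.45218635²·(1 − 0.14818350)·14710/2484 = 1.0314354.
65+: Wₕ = 0.28167570; term = 0.28167570²·(1 − 0.03610419)·153300/377 = 31.0978.
Sum = 32.689364.

32.69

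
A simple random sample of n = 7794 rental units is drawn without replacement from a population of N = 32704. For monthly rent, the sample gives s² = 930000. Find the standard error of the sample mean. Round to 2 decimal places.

9.53

Under SRS without replacement, Var(ȳ) = (1 − f)·s²/n with f = n/N = 7794/32704 = 0.23831947.
Var(ȳ) = (1 − 0.23831947)·930000/7794 = 0.76168053·119.32256 = 90.885667.
SE(ȳ) = √(90.885667) = 9.53.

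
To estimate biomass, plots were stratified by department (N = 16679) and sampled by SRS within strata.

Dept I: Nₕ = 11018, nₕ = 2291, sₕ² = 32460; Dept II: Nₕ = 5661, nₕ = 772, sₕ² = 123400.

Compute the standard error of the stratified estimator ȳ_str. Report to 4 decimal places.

4.5607

Var(ȳ_str) = Σₕ Wₕ²(1 − fₕ)sₕ²/nₕ with Wₕ = Nₕ/N, N = 16679.
Dept I: Wₕ = 0.66059116; term = 0.66059116²·(1 − 0.20793247)·32460/2291 = 4.8972373.
Dept II: Wₕ = 0.33940884; term = 0.33940884²·(1 − 0.13637167)·123400/772 = 15.902706.
Sum = 20.799943.
SE = √(20.799943) = 4.5607.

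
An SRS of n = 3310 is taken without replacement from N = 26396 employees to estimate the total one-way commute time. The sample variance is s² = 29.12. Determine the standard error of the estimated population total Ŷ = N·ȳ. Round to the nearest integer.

2315

Var(Ŷ) = N²·Var(ȳ) = N²·(1 − n/N)·s²/n.
f = 3310/26396 = 0.12539779; Var(ȳ) = 0.87460221·29.12/3310 = 0.0076943856.
Var(Ŷ) = 26396² · 0.0076943856 = 5.3610541 × 10^6.
SE(Ŷ) = √(5.3610541 × 10^6) = 2315.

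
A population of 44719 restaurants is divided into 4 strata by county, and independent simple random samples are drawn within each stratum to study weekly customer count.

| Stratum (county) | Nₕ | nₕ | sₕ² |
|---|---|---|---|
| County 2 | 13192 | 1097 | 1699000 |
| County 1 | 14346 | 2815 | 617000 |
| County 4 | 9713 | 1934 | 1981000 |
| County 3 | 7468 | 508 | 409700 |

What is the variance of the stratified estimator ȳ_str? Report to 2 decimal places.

Var(ȳ_str) = Σₕ Wₕ²(1 − fₕ)sₕ²/nₕ with Wₕ = Nₕ/N, N = 44719.
County 2: Wₕ = 0.29499765; term = 0.29499765²·(1 − 0.08315646)·1699000/1097 = 123.57172.
County 1: Wₕ = 0.32080324; term = 0.32080324²·(1 − 0.19622194)·617000/2815 = 18.130943.
County 4: Wₕ = 0.21720074; term = 0.21720074²·(1 − 0.19911459)·1981000/1934 = 38.700894.
County 3: Wₕ = 0.16699837; term = 0.16699837²·(1 − 0.06802357)·409700/508 = 20.961948.
Sum = 201.36551.

201.37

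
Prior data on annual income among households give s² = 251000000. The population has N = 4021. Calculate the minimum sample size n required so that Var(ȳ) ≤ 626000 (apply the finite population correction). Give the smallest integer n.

365

Without fpc, n₀ = s²/D = 251000000/626000 = 400.9585.
With fpc, (1 − n/N)·s²/n ≤ D requires n ≥ n₀/(1 + n₀/N) = 400.9585/(1 + 400.9585/4021) = 364.6018.
Rounding up, n = 365.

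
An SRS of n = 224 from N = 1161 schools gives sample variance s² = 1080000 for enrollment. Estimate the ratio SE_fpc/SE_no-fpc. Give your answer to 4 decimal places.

f = n/N = 224/1161 = 0.19293712.
SE_no-fpc = √(s²/n) = 69.436507; SE_fpc = √((1−f)s²/n) = 62.379452.
Ratio = √(1−f) = 0.89836678.

0.8984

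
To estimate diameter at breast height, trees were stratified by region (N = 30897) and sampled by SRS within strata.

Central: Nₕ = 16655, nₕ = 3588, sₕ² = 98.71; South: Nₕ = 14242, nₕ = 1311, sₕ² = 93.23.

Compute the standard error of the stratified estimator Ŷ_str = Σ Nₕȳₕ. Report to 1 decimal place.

4368.5

Var(Ŷ_str) = Σₕ Nₕ²(1 − fₕ)sₕ²/nₕ.
Central: 16655²·(1 − 3588/16655)·98.71/3588 = 5.9872755 × 10^6.
South: 14242²·(1 − 1311/14242)·93.23/1311 = 1.3096525 × 10^7.
Sum = 1.9083801 × 10^7.
SE = √(1.9083801 × 10^7) = 4368.5.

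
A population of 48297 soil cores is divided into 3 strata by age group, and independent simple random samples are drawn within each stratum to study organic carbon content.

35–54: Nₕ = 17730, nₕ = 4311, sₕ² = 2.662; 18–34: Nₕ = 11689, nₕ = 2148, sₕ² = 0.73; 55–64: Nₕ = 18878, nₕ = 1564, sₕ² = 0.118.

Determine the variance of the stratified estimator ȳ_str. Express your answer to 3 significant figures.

Var(ȳ_str) = Σₕ Wₕ²(1 − fₕ)sₕ²/nₕ with Wₕ = Nₕ/N, N = 48297.
35–54: Wₕ = 0.36710355; term = 0.36710355²·(1 − 0.24314721)·2.662/4311 = 6.2982313 × 10^-5.
18–34: Wₕ = 0.24202331; term = 0.24202331²·(1 − 0.18376251)·0.73/2148 = 1.6248734 × 10^-5.
55–64: Wₕ = 0.39087314; term = 0.39087314²·(1 − 0.08284776)·0.118/1564 = 1.0572029 × 10^-5.
Sum = 8.9803076 × 10^-5.

8.98 × 10^-5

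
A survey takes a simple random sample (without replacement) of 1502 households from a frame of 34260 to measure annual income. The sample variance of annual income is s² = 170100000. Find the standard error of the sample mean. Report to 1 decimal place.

329.1

Under SRS without replacement, Var(ȳ) = (1 − f)·s²/n with f = n/N = 1502/34260 = 0.04384121.
Var(ȳ) = (1 − 0.04384121)·170100000/1502 = 0.95615879·113249 = 108284.03.
SE(ȳ) = √(108284.03) = 329.1.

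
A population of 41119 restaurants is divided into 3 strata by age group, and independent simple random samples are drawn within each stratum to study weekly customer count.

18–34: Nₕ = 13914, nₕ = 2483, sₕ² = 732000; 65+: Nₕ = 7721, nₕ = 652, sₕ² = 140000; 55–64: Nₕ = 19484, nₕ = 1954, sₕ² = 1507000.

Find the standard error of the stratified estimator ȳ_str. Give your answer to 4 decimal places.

13.8008

Var(ȳ_str) = Σₕ Wₕ²(1 − fₕ)sₕ²/nₕ with Wₕ = Nₕ/N, N = 41119.
18–34: Wₕ = 0.33838372; term = 0.33838372²·(1 − 0.17845336)·732000/2483 = 27.732275.
65+: Wₕ = 0.18777208; term = 0.18777208²·(1 − 0.08444502)·140000/652 = 6.9314945.
55–64: Wₕ = 0.47384421; term = 0.47384421²·(1 − 0.10028742)·1507000/1954 = 155.79863.
Sum = 190.4624.
SE = √(190.4624) = 13.8008.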